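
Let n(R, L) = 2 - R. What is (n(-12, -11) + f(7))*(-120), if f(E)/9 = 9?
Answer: -11400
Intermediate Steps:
f(E) = 81 (f(E) = 9*9 = 81)
(n(-12, -11) + f(7))*(-120) = ((2 - 1*(-12)) + 81)*(-120) = ((2 + 12) + 81)*(-120) = (14 + 81)*(-120) = 95*(-120) = -11400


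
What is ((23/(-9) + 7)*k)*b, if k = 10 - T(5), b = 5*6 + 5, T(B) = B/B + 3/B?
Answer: 3920/3 ≈ 1306.7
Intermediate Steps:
T(B) = 1 + 3/B
b = 35 (b = 30 + 5 = 35)
k = 42/5 (k = 10 - (3 + 5)/5 = 10 - 8/5 = 42/5 ≈ 8.4000)
((23/(-9) + 7)*k)*b = ((23/(-9) + 7)*(42/5))*35 = ((23*(-1/9) + 7)*(42/5))*35 = ((-23/9 + 7)*(42/5))*35 = ((40/9)*(42/5))*35 = (112/3)*35 = 3920/3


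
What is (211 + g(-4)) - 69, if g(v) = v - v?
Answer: 142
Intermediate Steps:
g(v) = 0
(211 + g(-4)) - 69 = (211 + 0) - 69 = 211 - 69 = 142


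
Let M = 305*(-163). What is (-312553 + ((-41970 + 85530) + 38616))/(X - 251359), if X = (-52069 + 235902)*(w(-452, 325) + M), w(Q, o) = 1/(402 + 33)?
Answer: 100213995/3975686211157 ≈ 2.5207e-5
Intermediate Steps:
M = -49715
w(Q, o) = 1/435
X = -3975576869992/435 (X = (-52069 + 235902)*(1/435 - 49715) = 183833*(-21626024/435) = -3975576869992/435 ≈ -9.1393e+9)
(-312553 + ((-41970 + 85530) + 38616))/(X - 251359) = (-312553 + ((-41970 + 85530) + 38616))/(-3975576869992/435 - 251359) = (-312553 + (43560 + 38616))/(-3975686211157/435) = (-312553 + 82176)*(-435/3975686211157) = -230377*(-435/3975686211157) = 100213995/3975686211157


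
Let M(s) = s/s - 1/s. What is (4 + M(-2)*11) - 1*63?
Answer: -85/2 ≈ -42.500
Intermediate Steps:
M(s) = 1 - 1/s
(4 + M(-2)*11) - 1*63 = (4 + ((-1 - 2)/(-2))*11) - 1*63 = (4 - ½*(-3)*11) - 63 = (4 + (3/2)*11) - 63 = (4 + 33/2) - 63 = 41/2 - 63 = -85/2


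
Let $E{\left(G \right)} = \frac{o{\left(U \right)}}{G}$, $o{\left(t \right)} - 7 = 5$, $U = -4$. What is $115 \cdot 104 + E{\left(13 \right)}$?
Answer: $\frac{155492}{13} \approx 11961.0$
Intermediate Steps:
$o{\left(t \right)} = 12$ ($o{\left(t \right)} = 7 + 5 = 12$)
$E{\left(G \right)} = \frac{12}{G}$
$115 \cdot 104 + E{\left(13 \right)} = 115 \cdot 104 + \frac{12}{13} = 11960 + 12 \cdot \frac{1}{13} = 11960 + \frac{12}{13} = \frac{155492}{13}$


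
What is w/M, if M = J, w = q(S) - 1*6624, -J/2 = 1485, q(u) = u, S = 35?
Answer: 599/270 ≈ 2.2185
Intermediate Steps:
J = -2970 (J = -2*1485 = -2970)
w = -6589 (w = 35 - 1*6624 = 35 - 6624 = -6589)
M = -2970
w/M = -6589/(-2970) = -6589*(-1/2970) = 599/270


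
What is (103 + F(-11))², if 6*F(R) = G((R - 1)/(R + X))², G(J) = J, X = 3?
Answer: 683929/64 ≈ 10686.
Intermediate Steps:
F(R) = (-1 + R)²/(6*(3 + R)²) (F(R) = ((R - 1)/(R + 3))²/6 = ((-1 + R)/(3 + R))²/6 = ((-1 + R)²/(3 + R)²)/6 = (-1 + R)²/(6*(3 + R)²))
(103 + F(-11))² = (103 + (-1 - 11)²/(6*(3 - 11)²))² = (103 + (⅙)*(-12)²/(-8)²)² = (103 + (⅙)*144*(1/64))² = (103 + 3/8)² = (827/8)² = 683929/64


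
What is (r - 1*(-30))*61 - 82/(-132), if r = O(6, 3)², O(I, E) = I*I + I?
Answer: 7222685/66 ≈ 1.0943e+5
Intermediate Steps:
O(I, E) = I + I² (O(I, E) = I² + I = I + I²)
r = 1764 (r = (6*(1 + 6))² = (6*7)² = 42² = 1764)
(r - 1*(-30))*61 - 82/(-132) = (1764 - 1*(-30))*61 - 82/(-132) = (1764 + 30)*61 - 82*(-1/132) = 1794*61 + 41/66 = 109434 + 41/66 = 7222685/66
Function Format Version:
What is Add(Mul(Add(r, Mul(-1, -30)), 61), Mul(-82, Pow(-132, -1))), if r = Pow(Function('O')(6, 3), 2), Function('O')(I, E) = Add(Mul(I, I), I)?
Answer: Rational(7222685, 66) ≈ 1.0943e+5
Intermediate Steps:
Function('O')(I, E) = Add(I, Pow(I, 2)) (Function('O')(I, E) = Add(Pow(I, 2), I) = Add(I, Pow(I, 2)))
r = 1764 (r = Pow(Mul(6, Add(1, 6)), 2) = Pow(Mul(6, 7), 2) = Pow(42, 2) = 1764)
Add(Mul(Add(r, Mul(-1, -30)), 61), Mul(-82, Pow(-132, -1))) = Add(Mul(Add(1764, Mul(-1, -30)), 61), Mul(-82, Pow(-132, -1))) = Add(Mul(Add(1764, 30), 61), Mul(-82, Rational(-1, 132))) = Add(Mul(1794, 61), Rational(41, 66)) = Add(109434, Rational(41, 66)) = Rational(7222685, 66)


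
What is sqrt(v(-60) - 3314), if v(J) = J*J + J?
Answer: sqrt(226) ≈ 15.033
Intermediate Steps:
v(J) = J + J**2 (v(J) = J**2 + J = J + J**2)
sqrt(v(-60) - 3314) = sqrt(-60*(1 - 60) - 3314) = sqrt(-60*(-59) - 3314) = sqrt(3540 - 3314) = sqrt(226)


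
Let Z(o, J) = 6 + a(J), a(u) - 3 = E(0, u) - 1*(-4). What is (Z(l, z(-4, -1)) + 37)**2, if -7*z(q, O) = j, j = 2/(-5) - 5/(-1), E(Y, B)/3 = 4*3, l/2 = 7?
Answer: 7396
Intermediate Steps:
l = 14 (l = 2*7 = 14)
E(Y, B) = 36 (E(Y, B) = 3*(4*3) = 3*12 = 36)
a(u) = 43 (a(u) = 3 + (36 - 1*(-4)) = 3 + (36 + 4) = 3 + 40 = 43)
j = 23/5 (j = 2*(-1/5) - 5*(-1) = -2/5 + 5 = 23/5 ≈ 4.6000)
z(q, O) = -23/35 (z(q, O) = -1/7*23/5 = -23/35)
Z(o, J) = 49 (Z(o, J) = 6 + 43 = 49)
(Z(l, z(-4, -1)) + 37)**2 = (49 + 37)**2 = 86**2 = 7396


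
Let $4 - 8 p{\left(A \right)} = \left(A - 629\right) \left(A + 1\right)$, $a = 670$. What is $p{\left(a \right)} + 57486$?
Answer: $\frac{432381}{8} \approx 54048.0$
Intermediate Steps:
$p{\left(A \right)} = \frac{1}{2} - \frac{\left(1 + A\right) \left(-629 + A\right)}{8}$ ($p{\left(A \right)} = \frac{1}{2} - \frac{\left(A - 629\right) \left(A + 1\right)}{8} = \frac{1}{2} - \frac{\left(-629 + A\right) \left(1 + A\right)}{8} = \frac{1}{2} - \frac{\left(1 + A\right) \left(-629 + A\right)}{8}$)
$p{\left(a \right)} + 57486 = \left(\frac{633}{8} - \frac{670^{2}}{8} + \frac{157}{2} \cdot 670\right) + 57486 = \left(\frac{633}{8} - \frac{112225}{2} + 52595\right) + 57486 = - \frac{27507}{8} + 57486 = \frac{432381}{8}$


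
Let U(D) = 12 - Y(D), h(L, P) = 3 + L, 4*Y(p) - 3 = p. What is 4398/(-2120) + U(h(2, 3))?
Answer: 8401/1060 ≈ 7.9255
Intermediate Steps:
Y(p) = 3/4 + p/4
U(D) = 45/4 - D/4 (U(D) = 12 - (3/4 + D/4) = 12 + (-3/4 - D/4) = 45/4 - D/4)
4398/(-2120) + U(h(2, 3)) = 4398/(-2120) + (45/4 - (3 + 2)/4) = 4398*(-1/2120) + (45/4 - 1/4*5) = -2199/1060 + (45/4 - 5/4) = -2199/1060 + 10 = 8401/1060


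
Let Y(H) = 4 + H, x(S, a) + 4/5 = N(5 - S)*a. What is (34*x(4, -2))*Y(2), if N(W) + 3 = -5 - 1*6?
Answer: 27744/5 ≈ 5548.8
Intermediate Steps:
N(W) = -14 (N(W) = -3 + (-5 - 1*6) = -3 + (-5 - 6) = -3 - 11 = -14)
x(S, a) = -⅘ - 14*a
(34*x(4, -2))*Y(2) = (34*(-⅘ - 14*(-2)))*(4 + 2) = (34*(-⅘ + 28))*6 = (34*(136/5))*6 = (4624/5)*6 = 27744/5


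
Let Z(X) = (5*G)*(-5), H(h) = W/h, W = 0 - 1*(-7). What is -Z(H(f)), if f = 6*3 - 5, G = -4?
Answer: -100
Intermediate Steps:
W = 7 (W = 0 + 7 = 7)
f = 13 (f = 18 - 5 = 13)
H(h) = 7/h
Z(X) = 100 (Z(X) = (5*(-4))*(-5) = -20*(-5) = 100)
-Z(H(f)) = -1*100 = -100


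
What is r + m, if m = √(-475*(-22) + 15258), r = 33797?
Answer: 33797 + 2*√6427 ≈ 33957.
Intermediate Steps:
m = 2*√6427 (m = √(10450 + 15258) = √25708 = 2*√6427 ≈ 160.34)
r + m = 33797 + 2*√6427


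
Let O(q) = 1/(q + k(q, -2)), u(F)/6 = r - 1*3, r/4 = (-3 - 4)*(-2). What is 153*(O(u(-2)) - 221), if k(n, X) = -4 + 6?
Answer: -10820007/320 ≈ -33813.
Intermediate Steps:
k(n, X) = 2
r = 56 (r = 4*((-3 - 4)*(-2)) = 4*(-7*(-2)) = 4*14 = 56)
u(F) = 318 (u(F) = 6*(56 - 1*3) = 6*(56 - 3) = 6*53 = 318)
O(q) = 1/(2 + q) (O(q) = 1/(q + 2) = 1/(2 + q))
153*(O(u(-2)) - 221) = 153*(1/(2 + 318) - 221) = 153*(1/320 - 221) = 153*(-70719/320) = -10820007/320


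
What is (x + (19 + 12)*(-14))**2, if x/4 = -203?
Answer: 1552516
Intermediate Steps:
x = -812 (x = 4*(-203) = -812)
(x + (19 + 12)*(-14))**2 = (-812 + (19 + 12)*(-14))**2 = (-812 + 31*(-14))**2 = (-812 - 434)**2 = (-1246)**2 = 1552516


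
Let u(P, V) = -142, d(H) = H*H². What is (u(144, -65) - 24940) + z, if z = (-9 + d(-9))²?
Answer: 519562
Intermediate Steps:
d(H) = H³
z = 544644 (z = (-9 + (-9)³)² = (-9 - 729)² = (-738)² = 544644)
(u(144, -65) - 24940) + z = (-142 - 24940) + 544644 = -25082 + 544644 = 519562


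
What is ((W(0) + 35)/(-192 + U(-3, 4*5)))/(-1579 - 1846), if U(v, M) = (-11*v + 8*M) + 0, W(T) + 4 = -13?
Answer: -18/3425 ≈ -0.0052555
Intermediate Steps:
W(T) = -17 (W(T) = -4 - 13 = -17)
U(v, M) = -11*v + 8*M
((W(0) + 35)/(-192 + U(-3, 4*5)))/(-1579 - 1846) = ((-17 + 35)/(-192 + (-11*(-3) + 8*(4*5))))/(-1579 - 1846) = (18/(-192 + (33 + 8*20)))/(-3425) = (18/(-192 + (33 + 160)))*(-1/3425) = (18/(-192 + 193))*(-1/3425) = (18/1)*(-1/3425) = (18*1)*(-1/3425) = 18*(-1/3425) = -18/3425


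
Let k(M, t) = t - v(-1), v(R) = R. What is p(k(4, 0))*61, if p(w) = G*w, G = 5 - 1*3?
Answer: 122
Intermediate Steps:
G = 2 (G = 5 - 3 = 2)
k(M, t) = 1 + t (k(M, t) = t - 1*(-1) = t + 1 = 1 + t)
p(w) = 2*w
p(k(4, 0))*61 = (2*(1 + 0))*61 = (2*1)*61 = 2*61 = 122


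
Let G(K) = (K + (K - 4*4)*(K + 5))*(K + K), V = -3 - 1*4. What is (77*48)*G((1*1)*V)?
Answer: -2018016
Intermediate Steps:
V = -7 (V = -3 - 4 = -7)
G(K) = 2*K*(K + (-16 + K)*(5 + K)) (G(K) = (K + (K - 16)*(5 + K))*(2*K) = (K + (-16 + K)*(5 + K))*(2*K) = 2*K*(K + (-16 + K)*(5 + K)))
(77*48)*G((1*1)*V) = (77*48)*(2*((1*1)*(-7))*(-80 + ((1*1)*(-7))² - 10*1*1*(-7))) = 3696*(2*(1*(-7))*(-80 + (1*(-7))² - 10*(-7))) = 3696*(2*(-7)*(-80 + (-7)² - 10*(-7))) = 3696*(2*(-7)*(-80 + 49 + 70)) = 3696*(2*(-7)*39) = 3696*(-546) = -2018016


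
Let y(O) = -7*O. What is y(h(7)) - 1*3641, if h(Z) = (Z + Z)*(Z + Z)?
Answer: -5013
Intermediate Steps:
h(Z) = 4*Z² (h(Z) = (2*Z)*(2*Z) = 4*Z²)
y(h(7)) - 1*3641 = -28*7² - 1*3641 = -28*49 - 3641 = -7*196 - 3641 = -1372 - 3641 = -5013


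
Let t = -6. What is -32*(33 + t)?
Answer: -864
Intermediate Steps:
-32*(33 + t) = -32*(33 - 6) = -32*27 = -864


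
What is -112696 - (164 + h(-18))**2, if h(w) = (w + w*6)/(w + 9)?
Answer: -144380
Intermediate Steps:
h(w) = 7*w/(9 + w) (h(w) = (w + 6*w)/(9 + w) = (7*w)/(9 + w) = 7*w/(9 + w))
-112696 - (164 + h(-18))**2 = -112696 - (164 + 7*(-18)/(9 - 18))**2 = -112696 - (164 + 7*(-18)/(-9))**2 = -112696 - (164 + 7*(-18)*(-1/9))**2 = -112696 - (164 + 14)**2 = -112696 - 1*178**2 = -112696 - 1*31684 = -112696 - 31684 = -144380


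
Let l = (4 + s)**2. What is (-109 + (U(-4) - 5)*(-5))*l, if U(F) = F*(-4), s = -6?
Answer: -656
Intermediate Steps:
U(F) = -4*F
l = 4 (l = (4 - 6)**2 = (-2)**2 = 4)
(-109 + (U(-4) - 5)*(-5))*l = (-109 + (-4*(-4) - 5)*(-5))*4 = (-109 + (16 - 5)*(-5))*4 = (-109 + 11*(-5))*4 = (-109 - 55)*4 = -164*4 = -656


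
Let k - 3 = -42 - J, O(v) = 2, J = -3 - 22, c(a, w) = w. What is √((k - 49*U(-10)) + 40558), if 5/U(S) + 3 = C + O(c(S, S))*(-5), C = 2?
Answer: 9*√60599/11 ≈ 201.41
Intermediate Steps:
J = -25
k = -14 (k = 3 + (-42 - 1*(-25)) = 3 + (-42 + 25) = 3 - 17 = -14)
U(S) = -5/11 (U(S) = 5/(-3 + (2 + 2*(-5))) = 5/(-3 + (2 - 10)) = 5/(-3 - 8) = 5/(-11) = 5*(-1/11) = -5/11)
√((k - 49*U(-10)) + 40558) = √((-14 - 49*(-5/11)) + 40558) = √((-14 + 245/11) + 40558) = √(91/11 + 40558) = √(446229/11) = 9*√60599/11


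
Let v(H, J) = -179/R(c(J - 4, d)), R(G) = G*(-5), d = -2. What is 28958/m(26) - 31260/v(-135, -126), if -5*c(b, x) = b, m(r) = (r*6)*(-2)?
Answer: -636544541/27924 ≈ -22796.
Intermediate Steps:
m(r) = -12*r (m(r) = (6*r)*(-2) = -12*r)
c(b, x) = -b/5
R(G) = -5*G
v(H, J) = -179/(-4 + J) (v(H, J) = -179/(J - 4) = -179/(-4 + J))
28958/m(26) - 31260/v(-135, -126) = 28958/((-12*26)) - 31260/((-179/(-4 - 126))) = 28958/(-312) - 31260/((-179/(-130))) = 28958*(-1/312) - 31260/((-179*(-1/130))) = -14479/156 - 31260/179/130 = -14479/156 - 31260*130/179 = -14479/156 - 4063800/179 = -636544541/27924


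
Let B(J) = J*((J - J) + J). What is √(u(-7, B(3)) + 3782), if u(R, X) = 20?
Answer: √3802 ≈ 61.660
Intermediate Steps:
B(J) = J² (B(J) = J*(0 + J) = J*J = J²)
√(u(-7, B(3)) + 3782) = √(20 + 3782) = √3802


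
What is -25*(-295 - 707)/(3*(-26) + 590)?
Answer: 12525/256 ≈ 48.926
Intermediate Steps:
-25*(-295 - 707)/(3*(-26) + 590) = -(-25050)/(-78 + 590) = -(-25050)/512 = -25*(-501/256) = 12525/256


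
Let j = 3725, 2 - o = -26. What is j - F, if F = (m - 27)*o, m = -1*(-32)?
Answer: 3585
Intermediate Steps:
o = 28 (o = 2 - 1*(-26) = 2 + 26 = 28)
m = 32
F = 140 (F = (32 - 27)*28 = 5*28 = 140)
j - F = 3725 - 1*140 = 3725 - 140 = 3585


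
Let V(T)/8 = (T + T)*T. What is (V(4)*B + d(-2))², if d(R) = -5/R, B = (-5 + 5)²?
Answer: 25/4 ≈ 6.2500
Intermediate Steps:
B = 0 (B = 0² = 0)
V(T) = 16*T² (V(T) = 8*((T + T)*T) = 8*((2*T)*T) = 8*(2*T²) = 16*T²)
(V(4)*B + d(-2))² = ((16*4²)*0 - 5/(-2))² = ((16*16)*0 - 5*(-½))² = (256*0 + 5/2)² = (0 + 5/2)² = (5/2)² = 25/4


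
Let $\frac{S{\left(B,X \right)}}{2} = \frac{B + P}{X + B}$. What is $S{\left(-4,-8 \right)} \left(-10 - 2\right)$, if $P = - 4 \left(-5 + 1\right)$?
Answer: $24$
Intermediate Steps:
$P = 16$ ($P = \left(-4\right) \left(-4\right) = 16$)
$S{\left(B,X \right)} = \frac{2 \left(16 + B\right)}{B + X}$ ($S{\left(B,X \right)} = 2 \frac{B + 16}{X + B} = 2 \frac{16 + B}{B + X} = \frac{2 \left(16 + B\right)}{B + X}$)
$S{\left(-4,-8 \right)} \left(-10 - 2\right) = \frac{2 \left(16 - 4\right)}{-4 - 8} \left(-10 - 2\right) = 2 \frac{1}{-12} \cdot 12 \left(-12\right) = 2 \left(- \frac{1}{12}\right) 12 \left(-12\right) = \left(-2\right) \left(-12\right) = 24$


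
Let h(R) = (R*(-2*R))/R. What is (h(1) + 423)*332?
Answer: 139772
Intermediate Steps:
h(R) = -2*R (h(R) = (-2*R²)/R = -2*R)
(h(1) + 423)*332 = (-2*1 + 423)*332 = (-2 + 423)*332 = 421*332 = 139772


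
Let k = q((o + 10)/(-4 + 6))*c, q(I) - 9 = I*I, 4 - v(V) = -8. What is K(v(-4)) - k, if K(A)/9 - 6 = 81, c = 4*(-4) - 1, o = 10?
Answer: 2636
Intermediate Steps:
v(V) = 12 (v(V) = 4 - 1*(-8) = 4 + 8 = 12)
q(I) = 9 + I**2 (q(I) = 9 + I*I = 9 + I**2)
c = -17 (c = -16 - 1 = -17)
K(A) = 783 (K(A) = 54 + 9*81 = 54 + 729 = 783)
k = -1853 (k = (9 + ((10 + 10)/(-4 + 6))**2)*(-17) = (9 + (20/2)**2)*(-17) = (9 + (20*(1/2))**2)*(-17) = (9 + 10**2)*(-17) = (9 + 100)*(-17) = 109*(-17) = -1853)
K(v(-4)) - k = 783 - 1*(-1853) = 783 + 1853 = 2636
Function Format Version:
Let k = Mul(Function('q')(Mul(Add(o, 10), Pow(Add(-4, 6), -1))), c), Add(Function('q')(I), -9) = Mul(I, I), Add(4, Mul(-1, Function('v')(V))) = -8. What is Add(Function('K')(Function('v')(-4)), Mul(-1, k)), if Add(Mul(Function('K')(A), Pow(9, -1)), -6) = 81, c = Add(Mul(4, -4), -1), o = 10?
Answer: 2636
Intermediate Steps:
Function('v')(V) = 12 (Function('v')(V) = Add(4, Mul(-1, -8)) = Add(4, 8) = 12)
Function('q')(I) = Add(9, Pow(I, 2)) (Function('q')(I) = Add(9, Mul(I, I)) = Add(9, Pow(I, 2)))
c = -17 (c = Add(-16, -1) = -17)
Function('K')(A) = 783 (Function('K')(A) = Add(54, Mul(9, 81)) = Add(54, 729) = 783)
k = -1853 (k = Mul(Add(9, Pow(Mul(Add(10, 10), Pow(Add(-4, 6), -1)), 2)), -17) = Mul(Add(9, Pow(Mul(20, Pow(2, -1)), 2)), -17) = Mul(Add(9, Pow(Mul(20, Rational(1, 2)), 2)), -17) = Mul(Add(9, Pow(10, 2)), -17) = Mul(Add(9, 100), -17) = Mul(109, -17) = -1853)
Add(Function('K')(Function('v')(-4)), Mul(-1, k)) = Add(783, Mul(-1, -1853)) = Add(783, 1853) = 2636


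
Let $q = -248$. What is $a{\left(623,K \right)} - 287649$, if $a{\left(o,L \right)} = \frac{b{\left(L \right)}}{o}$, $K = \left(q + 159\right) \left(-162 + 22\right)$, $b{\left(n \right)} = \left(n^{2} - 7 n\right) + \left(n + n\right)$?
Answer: $-38549$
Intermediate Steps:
$b{\left(n \right)} = n^{2} - 5 n$ ($b{\left(n \right)} = \left(n^{2} - 7 n\right) + 2 n = n^{2} - 5 n$)
$K = 12460$ ($K = \left(-248 + 159\right) \left(-162 + 22\right) = \left(-89\right) \left(-140\right) = 12460$)
$a{\left(o,L \right)} = \frac{L \left(-5 + L\right)}{o}$
$a{\left(623,K \right)} - 287649 = \frac{12460 \left(-5 + 12460\right)}{623} - 287649 = 12460 \cdot \frac{1}{623} \cdot 12455 - 287649 = 249100 - 287649 = -38549$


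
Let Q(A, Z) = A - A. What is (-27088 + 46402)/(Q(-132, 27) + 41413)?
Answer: 19314/41413 ≈ 0.46638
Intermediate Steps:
Q(A, Z) = 0
(-27088 + 46402)/(Q(-132, 27) + 41413) = (-27088 + 46402)/(0 + 41413) = 19314/41413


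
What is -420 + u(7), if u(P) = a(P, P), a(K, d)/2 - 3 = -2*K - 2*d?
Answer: -470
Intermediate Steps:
a(K, d) = 6 - 4*K - 4*d (a(K, d) = 6 + 2*(-2*K - 2*d) = 6 + (-4*K - 4*d) = 6 - 4*K - 4*d)
u(P) = 6 - 8*P (u(P) = 6 - 4*P - 4*P = 6 - 8*P)
-420 + u(7) = -420 + (6 - 8*7) = -420 + (6 - 56) = -420 - 50 = -470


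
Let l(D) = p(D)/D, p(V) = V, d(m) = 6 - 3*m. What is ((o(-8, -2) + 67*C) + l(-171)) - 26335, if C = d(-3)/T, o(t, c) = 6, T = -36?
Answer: -316271/12 ≈ -26356.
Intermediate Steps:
C = -5/12 (C = (6 - 3*(-3))/(-36) = (6 + 9)*(-1/36) = 15*(-1/36) = -5/12 ≈ -0.41667)
l(D) = 1 (l(D) = D/D = 1)
((o(-8, -2) + 67*C) + l(-171)) - 26335 = ((6 + 67*(-5/12)) + 1) - 26335 = ((6 - 335/12) + 1) - 26335 = (-263/12 + 1) - 26335 = -251/12 - 26335 = -316271/12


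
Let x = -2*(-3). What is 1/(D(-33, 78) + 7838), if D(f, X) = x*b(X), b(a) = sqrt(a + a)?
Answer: 3919/30714314 - 3*sqrt(39)/15357157 ≈ 0.00012638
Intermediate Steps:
b(a) = sqrt(2)*sqrt(a) (b(a) = sqrt(2*a) = sqrt(2)*sqrt(a))
x = 6
D(f, X) = 6*sqrt(2)*sqrt(X) (D(f, X) = 6*(sqrt(2)*sqrt(X)) = 6*sqrt(2)*sqrt(X))
1/(D(-33, 78) + 7838) = 1/(6*sqrt(2)*sqrt(78) + 7838) = 1/(12*sqrt(39) + 7838) = 1/(7838 + 12*sqrt(39))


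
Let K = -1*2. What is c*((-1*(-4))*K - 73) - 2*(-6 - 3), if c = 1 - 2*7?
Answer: 1071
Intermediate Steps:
c = -13 (c = 1 - 14 = -13)
K = -2
c*((-1*(-4))*K - 73) - 2*(-6 - 3) = -13*(-1*(-4)*(-2) - 73) - 2*(-6 - 3) = -13*(4*(-2) - 73) - 2*(-9) = -13*(-8 - 73) + 18 = -13*(-81) + 18 = 1053 + 18 = 1071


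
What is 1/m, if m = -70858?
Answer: -1/70858 ≈ -1.4113e-5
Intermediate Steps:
1/m = 1/(-70858) = -1/70858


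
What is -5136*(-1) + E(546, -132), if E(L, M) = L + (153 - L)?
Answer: 5289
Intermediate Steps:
E(L, M) = 153
-5136*(-1) + E(546, -132) = -5136*(-1) + 153 = 5136 + 153 = 5289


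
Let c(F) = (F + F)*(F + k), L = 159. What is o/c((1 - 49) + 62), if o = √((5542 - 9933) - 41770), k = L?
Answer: 3*I*√5129/4844 ≈ 0.044354*I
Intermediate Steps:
k = 159
c(F) = 2*F*(159 + F) (c(F) = (F + F)*(F + 159) = (2*F)*(159 + F) = 2*F*(159 + F))
o = 3*I*√5129 (o = √(-4391 - 41770) = √(-46161) = 3*I*√5129 ≈ 214.85*I)
o/c((1 - 49) + 62) = (3*I*√5129)/((2*((1 - 49) + 62)*(159 + ((1 - 49) + 62)))) = (3*I*√5129)/((2*(-48 + 62)*(159 + (-48 + 62)))) = (3*I*√5129)/((2*14*(159 + 14))) = (3*I*√5129)/((2*14*173)) = (3*I*√5129)/4844 = (3*I*√5129)*(1/4844) = 3*I*√5129/4844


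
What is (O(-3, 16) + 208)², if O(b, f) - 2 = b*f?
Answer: 26244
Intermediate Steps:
O(b, f) = 2 + b*f
(O(-3, 16) + 208)² = ((2 - 3*16) + 208)² = ((2 - 48) + 208)² = (-46 + 208)² = 162² = 26244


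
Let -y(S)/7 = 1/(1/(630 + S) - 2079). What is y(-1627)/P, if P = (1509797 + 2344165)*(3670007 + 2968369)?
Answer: 997/7575670774519055424 ≈ 1.3161e-16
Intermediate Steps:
y(S) = -7/(-2079 + 1/(630 + S)) (y(S) = -7/(1/(630 + S) - 2079) = -7/(-2079 + 1/(630 + S)))
P = 25584048845712 (P = 3853962*6638376 = 25584048845712)
y(-1627)/P = (7*(630 - 1627)/(1309769 + 2079*(-1627)))/25584048845712 = (7*(-997)/(1309769 - 3382533))*(1/25584048845712) = (7*(-997)/(-2072764))*(1/25584048845712) = (7*(-1/2072764)*(-997))*(1/25584048845712) = (6979/2072764)*(1/25584048845712) = 997/7575670774519055424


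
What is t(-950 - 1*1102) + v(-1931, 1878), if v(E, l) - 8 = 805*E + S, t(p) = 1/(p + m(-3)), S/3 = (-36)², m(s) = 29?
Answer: -3136780858/2023 ≈ -1.5506e+6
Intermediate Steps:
S = 3888 (S = 3*(-36)² = 3*1296 = 3888)
t(p) = 1/(29 + p) (t(p) = 1/(p + 29) = 1/(29 + p))
v(E, l) = 3896 + 805*E (v(E, l) = 8 + (805*E + 3888) = 8 + (3888 + 805*E) = 3896 + 805*E)
t(-950 - 1*1102) + v(-1931, 1878) = 1/(29 + (-950 - 1*1102)) + (3896 + 805*(-1931)) = 1/(29 + (-950 - 1102)) + (3896 - 1554455) = 1/(29 - 2052) - 1550559 = 1/(-2023) - 1550559 = -1/2023 - 1550559 = -3136780858/2023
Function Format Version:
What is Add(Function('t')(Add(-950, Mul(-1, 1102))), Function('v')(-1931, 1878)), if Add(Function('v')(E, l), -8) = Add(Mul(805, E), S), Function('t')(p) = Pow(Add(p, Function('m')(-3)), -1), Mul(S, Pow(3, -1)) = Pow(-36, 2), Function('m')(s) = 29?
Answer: Rational(-3136780858, 2023) ≈ -1.5506e+6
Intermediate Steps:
S = 3888 (S = Mul(3, Pow(-36, 2)) = Mul(3, 1296) = 3888)
Function('t')(p) = Pow(Add(29, p), -1) (Function('t')(p) = Pow(Add(p, 29), -1) = Pow(Add(29, p), -1))
Function('v')(E, l) = Add(3896, Mul(805, E)) (Function('v')(E, l) = Add(8, Add(Mul(805, E), 3888)) = Add(8, Add(3888, Mul(805, E))) = Add(3896, Mul(805, E)))
Add(Function('t')(Add(-950, Mul(-1, 1102))), Function('v')(-1931, 1878)) = Add(Pow(Add(29, Add(-950, Mul(-1, 1102))), -1), Add(3896, Mul(805, -1931))) = Add(Pow(Add(29, Add(-950, -1102)), -1), Add(3896, -1554455)) = Add(Pow(Add(29, -2052), -1), -1550559) = Add(Pow(-2023, -1), -1550559) = Add(Rational(-1, 2023), -1550559) = Rational(-3136780858, 2023)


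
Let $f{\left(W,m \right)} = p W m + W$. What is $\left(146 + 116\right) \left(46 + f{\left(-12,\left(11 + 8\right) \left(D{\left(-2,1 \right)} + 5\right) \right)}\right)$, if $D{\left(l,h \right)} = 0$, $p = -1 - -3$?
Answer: $-588452$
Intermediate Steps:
$p = 2$ ($p = -1 + 3 = 2$)
$f{\left(W,m \right)} = W + 2 W m$ ($f{\left(W,m \right)} = 2 W m + W = W + 2 W m$)
$\left(146 + 116\right) \left(46 + f{\left(-12,\left(11 + 8\right) \left(D{\left(-2,1 \right)} + 5\right) \right)}\right) = \left(146 + 116\right) \left(46 - 12 \left(1 + 2 \left(11 + 8\right) \left(0 + 5\right)\right)\right) = 262 \left(46 - 12 \left(1 + 2 \cdot 19 \cdot 5\right)\right) = 262 \left(46 - 12 \left(1 + 2 \cdot 95\right)\right) = 262 \left(46 - 12 \left(1 + 190\right)\right) = 262 \left(46 - 2292\right) = 262 \left(-2246\right) = -588452$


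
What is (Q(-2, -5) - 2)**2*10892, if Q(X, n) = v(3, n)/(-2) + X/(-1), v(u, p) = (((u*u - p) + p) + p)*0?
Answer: 0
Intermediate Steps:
v(u, p) = 0 (v(u, p) = (((u**2 - p) + p) + p)*0 = (u**2 + p)*0 = (p + u**2)*0 = 0)
Q(X, n) = -X (Q(X, n) = 0/(-2) + X/(-1) = 0*(-1/2) + X*(-1) = 0 - X = -X)
(Q(-2, -5) - 2)**2*10892 = (-1*(-2) - 2)**2*10892 = (2 - 2)**2*10892 = 0**2*10892 = 0*10892 = 0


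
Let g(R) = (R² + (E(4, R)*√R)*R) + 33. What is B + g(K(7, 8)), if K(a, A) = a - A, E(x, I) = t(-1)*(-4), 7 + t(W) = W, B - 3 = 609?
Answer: 646 - 32*I ≈ 646.0 - 32.0*I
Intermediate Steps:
B = 612 (B = 3 + 609 = 612)
t(W) = -7 + W
E(x, I) = 32 (E(x, I) = (-7 - 1)*(-4) = -8*(-4) = 32)
g(R) = 33 + R² + 32*R^(3/2) (g(R) = (R² + (32*√R)*R) + 33 = (R² + 32*R^(3/2)) + 33 = 33 + R² + 32*R^(3/2))
B + g(K(7, 8)) = 612 + (33 + (7 - 1*8)² + 32*(7 - 1*8)^(3/2)) = 612 + (33 + (7 - 8)² + 32*(7 - 8)^(3/2)) = 612 + (33 + (-1)² + 32*(-1)^(3/2)) = 612 + (33 + 1 + 32*(-I)) = 612 + (33 + 1 - 32*I) = 612 + (34 - 32*I) = 646 - 32*I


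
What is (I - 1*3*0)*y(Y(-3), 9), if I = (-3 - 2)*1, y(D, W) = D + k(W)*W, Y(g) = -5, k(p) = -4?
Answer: 205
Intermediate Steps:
y(D, W) = D - 4*W
I = -5 (I = -5*1 = -5)
(I - 1*3*0)*y(Y(-3), 9) = (-5 - 1*3*0)*(-5 - 4*9) = (-5 - 3*0)*(-5 - 36) = (-5 + 0)*(-41) = -5*(-41) = 205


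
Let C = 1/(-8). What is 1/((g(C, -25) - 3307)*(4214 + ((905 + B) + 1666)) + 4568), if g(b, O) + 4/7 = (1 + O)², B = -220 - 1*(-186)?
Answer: -7/129053895 ≈ -5.4241e-8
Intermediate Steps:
B = -34 (B = -220 + 186 = -34)
C = -⅛ ≈ -0.12500
g(b, O) = -4/7 + (1 + O)²
1/((g(C, -25) - 3307)*(4214 + ((905 + B) + 1666)) + 4568) = 1/(((-4/7 + (1 - 25)²) - 3307)*(4214 + ((905 - 34) + 1666)) + 4568) = 1/(((-4/7 + (-24)²) - 3307)*(4214 + (871 + 1666)) + 4568) = 1/(((-4/7 + 576) - 3307)*(4214 + 2537) + 4568) = 1/((4028/7 - 3307)*6751 + 4568) = 1/(-19121/7*6751 + 4568) = 1/(-129085871/7 + 4568) = 1/(-129053895/7) = -7/129053895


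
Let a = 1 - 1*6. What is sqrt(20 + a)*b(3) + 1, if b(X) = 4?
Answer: 1 + 4*sqrt(15) ≈ 16.492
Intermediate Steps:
a = -5 (a = 1 - 6 = -5)
sqrt(20 + a)*b(3) + 1 = sqrt(20 - 5)*4 + 1 = sqrt(15)*4 + 1 = 4*sqrt(15) + 1 = 1 + 4*sqrt(15)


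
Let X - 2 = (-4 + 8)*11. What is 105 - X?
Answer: 59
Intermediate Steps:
X = 46 (X = 2 + (-4 + 8)*11 = 2 + 4*11 = 2 + 44 = 46)
105 - X = 105 - 1*46 = 105 - 46 = 59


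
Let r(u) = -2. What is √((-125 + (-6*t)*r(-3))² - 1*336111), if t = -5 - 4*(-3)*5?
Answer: I*√49886 ≈ 223.35*I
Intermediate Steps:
t = 55 (t = -5 + 12*5 = -5 + 60 = 55)
√((-125 + (-6*t)*r(-3))² - 1*336111) = √((-125 - 6*55*(-2))² - 1*336111) = √((-125 - 330*(-2))² - 336111) = √((-125 + 660)² - 336111) = √(535² - 336111) = √(286225 - 336111) = √(-49886) = I*√49886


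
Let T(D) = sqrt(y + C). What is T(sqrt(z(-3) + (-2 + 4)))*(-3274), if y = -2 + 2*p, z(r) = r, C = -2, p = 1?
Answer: -3274*I*sqrt(2) ≈ -4630.1*I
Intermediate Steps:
y = 0 (y = -2 + 2*1 = -2 + 2 = 0)
T(D) = I*sqrt(2) (T(D) = sqrt(0 - 2) = sqrt(-2) = I*sqrt(2))
T(sqrt(z(-3) + (-2 + 4)))*(-3274) = (I*sqrt(2))*(-3274) = -3274*I*sqrt(2)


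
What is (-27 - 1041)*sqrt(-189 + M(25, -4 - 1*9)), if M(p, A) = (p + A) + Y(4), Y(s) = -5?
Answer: -1068*I*sqrt(182) ≈ -14408.0*I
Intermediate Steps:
M(p, A) = -5 + A + p (M(p, A) = (p + A) - 5 = (A + p) - 5 = -5 + A + p)
(-27 - 1041)*sqrt(-189 + M(25, -4 - 1*9)) = (-27 - 1041)*sqrt(-189 + (-5 + (-4 - 1*9) + 25)) = -1068*sqrt(-189 + (-5 + (-4 - 9) + 25)) = -1068*sqrt(-189 + (-5 - 13 + 25)) = -1068*sqrt(-189 + 7) = -1068*I*sqrt(182)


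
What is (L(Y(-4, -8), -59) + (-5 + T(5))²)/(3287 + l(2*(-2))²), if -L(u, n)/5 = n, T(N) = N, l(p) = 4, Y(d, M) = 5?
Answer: 295/3303 ≈ 0.089313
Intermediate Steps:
L(u, n) = -5*n
(L(Y(-4, -8), -59) + (-5 + T(5))²)/(3287 + l(2*(-2))²) = (-5*(-59) + (-5 + 5)²)/(3287 + 4²) = (295 + 0²)/(3287 + 16) = (295 + 0)/3303 = 295*(1/3303) = 295/3303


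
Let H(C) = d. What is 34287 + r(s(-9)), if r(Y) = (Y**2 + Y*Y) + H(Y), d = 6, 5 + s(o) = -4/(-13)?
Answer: 5802959/169 ≈ 34337.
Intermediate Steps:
s(o) = -61/13 (s(o) = -5 - 4/(-13) = -5 - 4*(-1/13) = -5 + 4/13 = -61/13)
H(C) = 6
r(Y) = 6 + 2*Y**2 (r(Y) = (Y**2 + Y*Y) + 6 = (Y**2 + Y**2) + 6 = 2*Y**2 + 6 = 6 + 2*Y**2)
34287 + r(s(-9)) = 34287 + (6 + 2*(-61/13)**2) = 34287 + (6 + 2*(3721/169)) = 34287 + (6 + 7442/169) = 34287 + 8456/169 = 5802959/169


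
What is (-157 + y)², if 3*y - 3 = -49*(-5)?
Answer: 49729/9 ≈ 5525.4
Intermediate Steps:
y = 248/3 (y = 1 + (-49*(-5))/3 = 1 + (⅓)*245 = 1 + 245/3 = 248/3 ≈ 82.667)
(-157 + y)² = (-157 + 248/3)² = (-223/3)² = 49729/9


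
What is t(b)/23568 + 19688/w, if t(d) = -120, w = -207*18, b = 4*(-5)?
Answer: -420701/79542 ≈ -5.2890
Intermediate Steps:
b = -20
w = -3726
t(b)/23568 + 19688/w = -120/23568 + 19688/(-3726) = -120*1/23568 + 19688*(-1/3726) = -5/982 - 428/81 = -420701/79542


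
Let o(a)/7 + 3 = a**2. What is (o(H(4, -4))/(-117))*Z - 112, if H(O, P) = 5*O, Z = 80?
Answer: -235424/117 ≈ -2012.2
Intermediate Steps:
o(a) = -21 + 7*a**2
(o(H(4, -4))/(-117))*Z - 112 = ((-21 + 7*(5*4)**2)/(-117))*80 - 112 = ((-21 + 7*20**2)*(-1/117))*80 - 112 = ((-21 + 7*400)*(-1/117))*80 - 112 = ((-21 + 2800)*(-1/117))*80 - 112 = (2779*(-1/117))*80 - 112 = -2779/117*80 - 112 = -222320/117 - 112 = -235424/117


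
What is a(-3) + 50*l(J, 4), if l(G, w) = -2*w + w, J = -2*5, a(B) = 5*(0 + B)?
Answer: -215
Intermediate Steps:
a(B) = 5*B
J = -10
l(G, w) = -w
a(-3) + 50*l(J, 4) = 5*(-3) + 50*(-1*4) = -15 + 50*(-4) = -15 - 200 = -215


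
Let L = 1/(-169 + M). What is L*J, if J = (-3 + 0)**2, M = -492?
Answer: -9/661 ≈ -0.013616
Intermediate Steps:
L = -1/661 (L = 1/(-169 - 492) = 1/(-661) = -1/661 ≈ -0.0015129)
J = 9 (J = (-3)**2 = 9)
L*J = -1/661*9 = -9/661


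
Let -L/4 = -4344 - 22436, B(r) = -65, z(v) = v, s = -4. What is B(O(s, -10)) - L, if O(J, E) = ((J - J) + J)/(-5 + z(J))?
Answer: -107185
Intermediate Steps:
O(J, E) = J/(-5 + J) (O(J, E) = ((J - J) + J)/(-5 + J) = (0 + J)/(-5 + J) = J/(-5 + J))
L = 107120 (L = -4*(-4344 - 22436) = -4*(-26780) = 107120)
B(O(s, -10)) - L = -65 - 1*107120 = -65 - 107120 = -107185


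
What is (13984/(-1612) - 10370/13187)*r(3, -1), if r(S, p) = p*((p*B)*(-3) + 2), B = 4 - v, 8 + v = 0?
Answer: 1910672756/5314361 ≈ 359.53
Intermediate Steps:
v = -8 (v = -8 + 0 = -8)
B = 12 (B = 4 - 1*(-8) = 4 + 8 = 12)
r(S, p) = p*(2 - 36*p) (r(S, p) = p*((p*12)*(-3) + 2) = p*((12*p)*(-3) + 2) = p*(-36*p + 2) = p*(2 - 36*p))
(13984/(-1612) - 10370/13187)*r(3, -1) = (13984/(-1612) - 10370/13187)*(2*(-1)*(1 - 18*(-1))) = (13984*(-1/1612) - 10370*1/13187)*(2*(-1)*(1 + 18)) = (-3496/403 - 10370/13187)*(2*(-1)*19) = -50280862/5314361*(-38) = 1910672756/5314361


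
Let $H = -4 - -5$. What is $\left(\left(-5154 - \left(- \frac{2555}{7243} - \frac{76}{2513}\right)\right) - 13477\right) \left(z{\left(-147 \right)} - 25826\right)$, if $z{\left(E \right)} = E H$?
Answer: $\frac{8807655659079558}{18201659} \approx 4.8389 \cdot 10^{8}$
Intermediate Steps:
$H = 1$ ($H = -4 + 5 = 1$)
$z{\left(E \right)} = E$ ($z{\left(E \right)} = E 1 = E$)
$\left(\left(-5154 - \left(- \frac{2555}{7243} - \frac{76}{2513}\right)\right) - 13477\right) \left(z{\left(-147 \right)} - 25826\right) = \left(\left(-5154 - \left(- \frac{2555}{7243} - \frac{76}{2513}\right)\right) - 13477\right) \left(-147 - 25826\right) = \left(\left(-5154 - - \frac{6971183}{18201659}\right) - 13477\right) \left(-147 - 25826\right) = \left(\left(-5154 + \left(\frac{2555}{7243} + \frac{76}{2513}\right)\right) - 13477\right) \left(-147 - 25826\right) = \left(\left(-5154 + \frac{6971183}{18201659}\right) - 13477\right) \left(-25973\right) = \left(- \frac{93804379303}{18201659} - 13477\right) \left(-25973\right) = \left(- \frac{339108137646}{18201659}\right) \left(-25973\right) = \frac{8807655659079558}{18201659}$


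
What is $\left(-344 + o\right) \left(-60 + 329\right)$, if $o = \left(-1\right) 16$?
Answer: $-96840$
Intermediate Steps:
$o = -16$
$\left(-344 + o\right) \left(-60 + 329\right) = \left(-344 - 16\right) \left(-60 + 329\right) = \left(-360\right) 269 = -96840$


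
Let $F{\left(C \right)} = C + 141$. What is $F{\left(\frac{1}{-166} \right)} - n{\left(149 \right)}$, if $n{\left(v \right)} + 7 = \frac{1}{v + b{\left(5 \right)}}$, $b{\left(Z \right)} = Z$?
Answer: $\frac{945788}{6391} \approx 147.99$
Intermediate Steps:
$n{\left(v \right)} = -7 + \frac{1}{5 + v}$ ($n{\left(v \right)} = -7 + \frac{1}{v + 5} = -7 + \frac{1}{5 + v}$)
$F{\left(C \right)} = 141 + C$
$F{\left(\frac{1}{-166} \right)} - n{\left(149 \right)} = \left(141 + \frac{1}{-166}\right) - \frac{-34 - 1043}{5 + 149} = \left(141 - \frac{1}{166}\right) - \frac{-34 - 1043}{154} = \frac{23405}{166} - \frac{1}{154} \left(-1077\right) = \frac{23405}{166} - - \frac{1077}{154} = \frac{23405}{166} + \frac{1077}{154} = \frac{945788}{6391}$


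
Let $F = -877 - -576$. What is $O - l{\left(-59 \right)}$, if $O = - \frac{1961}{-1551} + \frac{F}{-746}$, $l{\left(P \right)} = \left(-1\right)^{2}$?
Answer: $\frac{772711}{1157046} \approx 0.66783$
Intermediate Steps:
$F = -301$ ($F = -877 + 576 = -301$)
$l{\left(P \right)} = 1$
$O = \frac{1929757}{1157046}$ ($O = - \frac{1961}{-1551} - \frac{301}{-746} = \left(-1961\right) \left(- \frac{1}{1551}\right) - - \frac{301}{746} = \frac{1961}{1551} + \frac{301}{746} = \frac{1929757}{1157046} \approx 1.6678$)
$O - l{\left(-59 \right)} = \frac{1929757}{1157046} - 1 = \frac{772711}{1157046}$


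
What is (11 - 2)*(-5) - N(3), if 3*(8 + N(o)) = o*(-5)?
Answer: -32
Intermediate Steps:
N(o) = -8 - 5*o/3 (N(o) = -8 + (o*(-5))/3 = -8 + (-5*o)/3 = -8 - 5*o/3)
(11 - 2)*(-5) - N(3) = (11 - 2)*(-5) - (-8 - 5/3*3) = 9*(-5) - (-8 - 5) = -45 - 1*(-13) = -45 + 13 = -32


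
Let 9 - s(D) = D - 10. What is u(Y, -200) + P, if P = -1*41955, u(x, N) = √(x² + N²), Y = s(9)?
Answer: -41955 + 10*√401 ≈ -41755.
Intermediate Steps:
s(D) = 19 - D (s(D) = 9 - (D - 10) = 9 - (-10 + D) = 9 + (10 - D) = 19 - D)
Y = 10 (Y = 19 - 1*9 = 19 - 9 = 10)
u(x, N) = √(N² + x²)
P = -41955
u(Y, -200) + P = √((-200)² + 10²) - 41955 = √(40000 + 100) - 41955 = √40100 - 41955 = 10*√401 - 41955 = -41955 + 10*√401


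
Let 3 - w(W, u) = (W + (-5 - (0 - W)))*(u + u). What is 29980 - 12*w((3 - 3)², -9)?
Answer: 31024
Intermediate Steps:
w(W, u) = 3 - 2*u*(-5 + 2*W) (w(W, u) = 3 - (W + (-5 - (0 - W)))*(u + u) = 3 - (W + (-5 - (-1)*W))*2*u = 3 - (W + (-5 + W))*2*u = 3 - (-5 + 2*W)*2*u = 3 - 2*u*(-5 + 2*W))
29980 - 12*w((3 - 3)², -9) = 29980 - 12*(3 + 10*(-9) - 4*(3 - 3)²*(-9)) = 29980 - 12*(3 - 90 - 4*0²*(-9)) = 29980 - 12*(3 - 90 - 4*0*(-9)) = 29980 - 12*(3 - 90 + 0) = 29980 - 12*(-87) = 29980 - 1*(-1044) = 29980 + 1044 = 31024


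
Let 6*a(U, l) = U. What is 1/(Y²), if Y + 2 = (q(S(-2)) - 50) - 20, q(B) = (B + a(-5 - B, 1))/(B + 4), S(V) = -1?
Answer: 81/426409 ≈ 0.00018996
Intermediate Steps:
a(U, l) = U/6
q(B) = (-⅚ + 5*B/6)/(4 + B) (q(B) = (B + (-5 - B)/6)/(B + 4) = (B + (-⅚ - B/6))/(4 + B) = (-⅚ + 5*B/6)/(4 + B))
Y = -653/9 (Y = -2 + ((5*(-1 - 1)/(6*(4 - 1)) - 50) - 20) = -2 + (((⅚)*(-2)/3 - 50) - 20) = -2 + (((⅚)*(⅓)*(-2) - 50) - 20) = -2 + ((-5/9 - 50) - 20) = -2 + (-455/9 - 20) = -2 - 635/9 = -653/9 ≈ -72.556)
1/(Y²) = 1/((-653/9)²) = 1/(426409/81) = 81/426409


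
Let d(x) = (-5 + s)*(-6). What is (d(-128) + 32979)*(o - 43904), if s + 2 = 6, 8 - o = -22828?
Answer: -694927980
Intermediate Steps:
o = 22836 (o = 8 - 1*(-22828) = 8 + 22828 = 22836)
s = 4 (s = -2 + 6 = 4)
d(x) = 6 (d(x) = (-5 + 4)*(-6) = -1*(-6) = 6)
(d(-128) + 32979)*(o - 43904) = (6 + 32979)*(22836 - 43904) = 32985*(-21068) = -694927980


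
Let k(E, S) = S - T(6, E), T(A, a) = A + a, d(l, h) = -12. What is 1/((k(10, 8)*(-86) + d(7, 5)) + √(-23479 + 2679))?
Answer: 13/9188 - 5*I*√13/59722 ≈ 0.0014149 - 0.00030186*I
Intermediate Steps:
k(E, S) = -6 + S - E (k(E, S) = S - (6 + E) = S + (-6 - E) = -6 + S - E)
1/((k(10, 8)*(-86) + d(7, 5)) + √(-23479 + 2679)) = 1/(((-6 + 8 - 1*10)*(-86) - 12) + √(-23479 + 2679)) = 1/(((-6 + 8 - 10)*(-86) - 12) + √(-20800)) = 1/((-8*(-86) - 12) + 40*I*√13) = 1/((688 - 12) + 40*I*√13) = 1/(676 + 40*I*√13)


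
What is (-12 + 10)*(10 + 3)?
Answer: -26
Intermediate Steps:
(-12 + 10)*(10 + 3) = -2*13 = -26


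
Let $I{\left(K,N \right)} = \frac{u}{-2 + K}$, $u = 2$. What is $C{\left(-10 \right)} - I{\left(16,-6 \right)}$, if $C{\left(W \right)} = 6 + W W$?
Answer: $\frac{741}{7} \approx 105.86$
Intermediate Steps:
$C{\left(W \right)} = 6 + W^{2}$
$I{\left(K,N \right)} = \frac{2}{-2 + K}$
$C{\left(-10 \right)} - I{\left(16,-6 \right)} = \left(6 + \left(-10\right)^{2}\right) - \frac{2}{-2 + 16} = \left(6 + 100\right) - \frac{2}{14} = 106 - 2 \cdot \frac{1}{14} = 106 - \frac{1}{7} = \frac{741}{7}$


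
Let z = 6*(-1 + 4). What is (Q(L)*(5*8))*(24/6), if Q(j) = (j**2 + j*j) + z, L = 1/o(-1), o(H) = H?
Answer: 3200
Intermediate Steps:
z = 18 (z = 6*3 = 18)
L = -1 (L = 1/(-1) = -1)
Q(j) = 18 + 2*j**2 (Q(j) = (j**2 + j*j) + 18 = (j**2 + j**2) + 18 = 2*j**2 + 18 = 18 + 2*j**2)
(Q(L)*(5*8))*(24/6) = ((18 + 2*(-1)**2)*(5*8))*(24/6) = ((18 + 2*1)*40)*(24*(1/6)) = ((18 + 2)*40)*4 = (20*40)*4 = 800*4 = 3200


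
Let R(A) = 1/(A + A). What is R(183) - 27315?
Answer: -9997289/366 ≈ -27315.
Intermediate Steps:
R(A) = 1/(2*A)
R(183) - 27315 = (½)/183 - 27315 = (½)*(1/183) - 27315 = 1/366 - 27315 = -9997289/366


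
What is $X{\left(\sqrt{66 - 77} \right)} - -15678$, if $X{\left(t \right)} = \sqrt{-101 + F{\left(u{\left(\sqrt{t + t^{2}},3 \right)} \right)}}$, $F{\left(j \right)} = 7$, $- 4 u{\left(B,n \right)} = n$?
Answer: $15678 + i \sqrt{94} \approx 15678.0 + 9.6954 i$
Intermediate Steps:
$u{\left(B,n \right)} = - \frac{n}{4}$
$X{\left(t \right)} = i \sqrt{94}$ ($X{\left(t \right)} = \sqrt{-101 + 7} = \sqrt{-94} = i \sqrt{94}$)
$X{\left(\sqrt{66 - 77} \right)} - -15678 = i \sqrt{94} - -15678 = i \sqrt{94} + 15678 = 15678 + i \sqrt{94}$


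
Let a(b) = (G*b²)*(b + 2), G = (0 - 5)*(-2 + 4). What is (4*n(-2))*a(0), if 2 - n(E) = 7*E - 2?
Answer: 0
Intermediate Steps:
G = -10 (G = -5*2 = -10)
a(b) = -10*b²*(2 + b) (a(b) = (-10*b²)*(b + 2) = (-10*b²)*(2 + b) = -10*b²*(2 + b))
n(E) = 4 - 7*E (n(E) = 2 - (7*E - 2) = 2 - (-2 + 7*E) = 2 + (2 - 7*E) = 4 - 7*E)
(4*n(-2))*a(0) = (4*(4 - 7*(-2)))*(10*0²*(-2 - 1*0)) = (4*(4 + 14))*(10*0*(-2 + 0)) = (4*18)*(10*0*(-2)) = 72*0 = 0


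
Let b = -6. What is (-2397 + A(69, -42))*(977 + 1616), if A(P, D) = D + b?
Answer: -6339885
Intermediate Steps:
A(P, D) = -6 + D (A(P, D) = D - 6 = -6 + D)
(-2397 + A(69, -42))*(977 + 1616) = (-2397 + (-6 - 42))*(977 + 1616) = (-2397 - 48)*2593 = -2445*2593 = -6339885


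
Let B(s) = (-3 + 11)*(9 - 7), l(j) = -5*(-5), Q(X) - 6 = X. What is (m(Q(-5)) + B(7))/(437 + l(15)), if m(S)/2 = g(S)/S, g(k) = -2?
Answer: 2/77 ≈ 0.025974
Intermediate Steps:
Q(X) = 6 + X
l(j) = 25
B(s) = 16 (B(s) = 8*2 = 16)
m(S) = -4/S (m(S) = 2*(-2/S) = -4/S)
(m(Q(-5)) + B(7))/(437 + l(15)) = (-4/(6 - 5) + 16)/(437 + 25) = (-4/1 + 16)/462 = (-4*1 + 16)*(1/462) = (-4 + 16)*(1/462) = 12*(1/462) = 2/77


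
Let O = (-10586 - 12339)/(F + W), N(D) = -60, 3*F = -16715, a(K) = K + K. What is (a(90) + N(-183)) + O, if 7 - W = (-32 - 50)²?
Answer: 4492695/36866 ≈ 121.87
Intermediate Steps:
a(K) = 2*K
F = -16715/3 (F = (⅓)*(-16715) = -16715/3 ≈ -5571.7)
W = -6717 (W = 7 - (-32 - 50)² = 7 - 1*(-82)² = 7 - 1*6724 = 7 - 6724 = -6717)
O = 68775/36866 (O = (-10586 - 12339)/(-16715/3 - 6717) = -22925/(-36866/3) = -22925*(-3/36866) = 68775/36866 ≈ 1.8655)
(a(90) + N(-183)) + O = (2*90 - 60) + 68775/36866 = (180 - 60) + 68775/36866 = 120 + 68775/36866 = 4492695/36866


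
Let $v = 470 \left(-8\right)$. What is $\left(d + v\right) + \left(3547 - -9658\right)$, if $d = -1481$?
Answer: $7964$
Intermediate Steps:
$v = -3760$
$\left(d + v\right) + \left(3547 - -9658\right) = \left(-1481 - 3760\right) + \left(3547 - -9658\right) = -5241 + \left(3547 + 9658\right) = -5241 + 13205 = 7964$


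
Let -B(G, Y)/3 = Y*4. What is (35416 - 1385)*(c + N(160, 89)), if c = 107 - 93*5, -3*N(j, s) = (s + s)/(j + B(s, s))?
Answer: -16590350717/1362 ≈ -1.2181e+7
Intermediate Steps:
B(G, Y) = -12*Y (B(G, Y) = -3*Y*4 = -12*Y)
N(j, s) = -2*s/(3*(j - 12*s)) (N(j, s) = -(s + s)/(3*(j - 12*s)) = -2*s/(3*(j - 12*s)))
c = -358 (c = 107 - 465 = -358)
(35416 - 1385)*(c + N(160, 89)) = (35416 - 1385)*(-358 + (⅔)*89/(-1*160 + 12*89)) = 34031*(-358 + (⅔)*89/(-160 + 1068)) = 34031*(-358 + (⅔)*89/908) = 34031*(-358 + (⅔)*89*(1/908)) = 34031*(-358 + 89/1362) = 34031*(-487507/1362) = -16590350717/1362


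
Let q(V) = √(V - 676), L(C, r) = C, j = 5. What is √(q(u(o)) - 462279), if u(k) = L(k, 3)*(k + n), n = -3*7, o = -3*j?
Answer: √(-462279 + 2*I*√34) ≈ 0.009 + 679.91*I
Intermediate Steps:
o = -15 (o = -3*5 = -15)
n = -21
u(k) = k*(-21 + k) (u(k) = k*(k - 21) = k*(-21 + k))
q(V) = √(-676 + V)
√(q(u(o)) - 462279) = √(√(-676 - 15*(-21 - 15)) - 462279) = √(√(-676 - 15*(-36)) - 462279) = √(√(-676 + 540) - 462279) = √(√(-136) - 462279) = √(2*I*√34 - 462279) = √(-462279 + 2*I*√34)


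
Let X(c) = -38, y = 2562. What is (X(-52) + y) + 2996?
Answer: 5520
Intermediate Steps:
(X(-52) + y) + 2996 = (-38 + 2562) + 2996 = 2524 + 2996 = 5520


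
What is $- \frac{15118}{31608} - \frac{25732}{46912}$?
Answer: $- \frac{47579771}{46337328} \approx -1.0268$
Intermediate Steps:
$- \frac{15118}{31608} - \frac{25732}{46912} = \left(-15118\right) \frac{1}{31608} - \frac{6433}{11728} = - \frac{7559}{15804} - \frac{6433}{11728} = - \frac{47579771}{46337328}$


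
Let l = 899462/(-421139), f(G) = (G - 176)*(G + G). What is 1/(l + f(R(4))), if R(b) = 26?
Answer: -421139/3285783662 ≈ -0.00012817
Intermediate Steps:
f(G) = 2*G*(-176 + G) (f(G) = (-176 + G)*(2*G) = 2*G*(-176 + G))
l = -899462/421139 (l = 899462*(-1/421139) = -899462/421139 ≈ -2.1358)
1/(l + f(R(4))) = 1/(-899462/421139 + 2*26*(-176 + 26)) = 1/(-899462/421139 + 2*26*(-150)) = 1/(-899462/421139 - 7800) = 1/(-3285783662/421139) = -421139/3285783662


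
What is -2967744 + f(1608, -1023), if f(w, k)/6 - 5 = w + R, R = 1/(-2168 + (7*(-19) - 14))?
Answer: -6847922796/2315 ≈ -2.9581e+6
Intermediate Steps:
R = -1/2315 (R = 1/(-2168 + (-133 - 14)) = 1/(-2168 - 147) = 1/(-2315) = -1/2315 ≈ -0.00043197)
f(w, k) = 69444/2315 + 6*w (f(w, k) = 30 + 6*(w - 1/2315) = 30 + 6*(-1/2315 + w) = 30 + (-6/2315 + 6*w) = 69444/2315 + 6*w)
-2967744 + f(1608, -1023) = -2967744 + (69444/2315 + 6*1608) = -2967744 + (69444/2315 + 9648) = -2967744 + 22404564/2315 = -6847922796/2315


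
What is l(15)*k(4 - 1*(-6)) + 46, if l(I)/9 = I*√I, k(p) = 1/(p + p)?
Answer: 46 + 27*√15/4 ≈ 72.143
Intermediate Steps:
k(p) = 1/(2*p)
l(I) = 9*I^(3/2) (l(I) = 9*(I*√I) = 9*I^(3/2))
l(15)*k(4 - 1*(-6)) + 46 = (9*15^(3/2))*(1/(2*(4 - 1*(-6)))) + 46 = (9*(15*√15))*(1/(2*(4 + 6))) + 46 = (135*√15)*((½)/10) + 46 = (135*√15)*((½)*(⅒)) + 46 = (135*√15)*(1/20) + 46 = 27*√15/4 + 46 = 46 + 27*√15/4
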